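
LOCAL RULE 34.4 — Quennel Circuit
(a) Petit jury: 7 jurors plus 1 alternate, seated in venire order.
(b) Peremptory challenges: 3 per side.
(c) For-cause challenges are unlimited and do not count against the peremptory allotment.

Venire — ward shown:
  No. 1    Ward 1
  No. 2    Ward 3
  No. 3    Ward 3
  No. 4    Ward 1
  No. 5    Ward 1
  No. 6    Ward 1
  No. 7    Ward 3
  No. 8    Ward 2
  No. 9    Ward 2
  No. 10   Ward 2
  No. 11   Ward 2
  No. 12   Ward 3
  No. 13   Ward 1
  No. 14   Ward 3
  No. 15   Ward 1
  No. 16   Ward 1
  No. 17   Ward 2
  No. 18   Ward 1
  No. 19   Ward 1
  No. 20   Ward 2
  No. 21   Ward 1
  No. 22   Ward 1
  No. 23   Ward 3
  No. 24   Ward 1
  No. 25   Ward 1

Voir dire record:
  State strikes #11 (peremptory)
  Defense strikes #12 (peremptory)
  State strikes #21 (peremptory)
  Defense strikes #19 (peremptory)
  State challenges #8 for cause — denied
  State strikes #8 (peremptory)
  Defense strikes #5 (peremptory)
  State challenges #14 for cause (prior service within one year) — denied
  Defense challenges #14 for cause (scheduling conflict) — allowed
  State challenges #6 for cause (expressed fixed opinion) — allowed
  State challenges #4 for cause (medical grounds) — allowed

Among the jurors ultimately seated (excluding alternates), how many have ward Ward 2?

2

Removed: #4, #5, #6, #8, #11, #12, #14, #19, #21.
Seated jurors 1–7: #1, #2, #3, #7, #9, #10, #13 (alternates #15 not counted).
Of those, in Ward 2: #9, #10 → 2.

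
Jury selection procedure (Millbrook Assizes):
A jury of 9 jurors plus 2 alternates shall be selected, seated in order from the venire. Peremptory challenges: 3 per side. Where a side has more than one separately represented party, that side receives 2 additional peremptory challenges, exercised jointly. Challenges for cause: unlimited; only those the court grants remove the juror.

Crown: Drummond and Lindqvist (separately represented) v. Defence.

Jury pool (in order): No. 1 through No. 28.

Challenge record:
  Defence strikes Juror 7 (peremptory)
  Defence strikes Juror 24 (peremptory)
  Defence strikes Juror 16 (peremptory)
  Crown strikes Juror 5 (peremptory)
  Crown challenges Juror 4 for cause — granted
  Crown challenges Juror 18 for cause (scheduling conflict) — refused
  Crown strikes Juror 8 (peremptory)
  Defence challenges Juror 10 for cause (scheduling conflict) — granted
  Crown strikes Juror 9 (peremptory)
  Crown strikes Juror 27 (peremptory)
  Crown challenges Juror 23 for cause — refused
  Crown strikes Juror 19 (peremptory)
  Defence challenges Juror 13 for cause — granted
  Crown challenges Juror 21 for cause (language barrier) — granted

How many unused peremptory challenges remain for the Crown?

0

Crown allotment: 3 base + 2 multi-party = 5.
Crown peremptories used: #5, #8, #9, #27, #19 — 5 (for-cause on #4, #18, #23, #21 don't count).
Remaining: 5 − 5 = 0.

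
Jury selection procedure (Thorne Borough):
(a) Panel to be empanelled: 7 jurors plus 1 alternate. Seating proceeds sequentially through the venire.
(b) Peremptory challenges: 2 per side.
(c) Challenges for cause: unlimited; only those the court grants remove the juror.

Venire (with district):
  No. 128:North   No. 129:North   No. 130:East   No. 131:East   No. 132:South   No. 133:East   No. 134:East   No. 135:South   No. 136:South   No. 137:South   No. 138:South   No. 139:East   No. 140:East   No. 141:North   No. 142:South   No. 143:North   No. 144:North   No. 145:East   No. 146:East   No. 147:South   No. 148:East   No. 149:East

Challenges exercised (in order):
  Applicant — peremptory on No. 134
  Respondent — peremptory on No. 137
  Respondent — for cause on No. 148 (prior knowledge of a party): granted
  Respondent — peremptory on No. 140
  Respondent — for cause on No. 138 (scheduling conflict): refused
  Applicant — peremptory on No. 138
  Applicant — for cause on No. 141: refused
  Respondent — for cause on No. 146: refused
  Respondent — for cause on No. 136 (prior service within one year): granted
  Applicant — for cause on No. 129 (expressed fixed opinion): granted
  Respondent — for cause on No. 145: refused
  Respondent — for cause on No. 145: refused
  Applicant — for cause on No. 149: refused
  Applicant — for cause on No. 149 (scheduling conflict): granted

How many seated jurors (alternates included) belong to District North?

Removed: #129, #134, #136, #137, #138, #140, #148, #149.
Seated (8 incl. alternates): #128, #130, #131, #132, #133, #135, #139, #141.
Of those, in District North: #128, #141 → 2.

2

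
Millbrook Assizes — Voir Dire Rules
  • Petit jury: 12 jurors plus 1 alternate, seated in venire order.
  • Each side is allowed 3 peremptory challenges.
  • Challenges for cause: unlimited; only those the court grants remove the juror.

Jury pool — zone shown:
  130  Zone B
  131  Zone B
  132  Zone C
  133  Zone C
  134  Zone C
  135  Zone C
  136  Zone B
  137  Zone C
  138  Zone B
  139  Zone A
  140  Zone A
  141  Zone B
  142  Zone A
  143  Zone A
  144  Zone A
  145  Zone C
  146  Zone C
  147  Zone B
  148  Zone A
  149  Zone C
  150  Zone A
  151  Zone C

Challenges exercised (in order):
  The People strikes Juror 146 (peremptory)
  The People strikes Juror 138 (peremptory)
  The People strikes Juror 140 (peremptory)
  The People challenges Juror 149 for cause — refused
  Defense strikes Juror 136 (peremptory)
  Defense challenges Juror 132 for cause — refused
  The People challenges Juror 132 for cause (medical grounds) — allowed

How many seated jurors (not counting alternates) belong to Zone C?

5

Removed: #132, #136, #138, #140, #146.
Seated jurors 1–12: #130, #131, #133, #134, #135, #137, #139, #141, #142, #143, #144, #145 (alternates #147 not counted).
Of those, in Zone C: #133, #134, #135, #137, #145 → 5.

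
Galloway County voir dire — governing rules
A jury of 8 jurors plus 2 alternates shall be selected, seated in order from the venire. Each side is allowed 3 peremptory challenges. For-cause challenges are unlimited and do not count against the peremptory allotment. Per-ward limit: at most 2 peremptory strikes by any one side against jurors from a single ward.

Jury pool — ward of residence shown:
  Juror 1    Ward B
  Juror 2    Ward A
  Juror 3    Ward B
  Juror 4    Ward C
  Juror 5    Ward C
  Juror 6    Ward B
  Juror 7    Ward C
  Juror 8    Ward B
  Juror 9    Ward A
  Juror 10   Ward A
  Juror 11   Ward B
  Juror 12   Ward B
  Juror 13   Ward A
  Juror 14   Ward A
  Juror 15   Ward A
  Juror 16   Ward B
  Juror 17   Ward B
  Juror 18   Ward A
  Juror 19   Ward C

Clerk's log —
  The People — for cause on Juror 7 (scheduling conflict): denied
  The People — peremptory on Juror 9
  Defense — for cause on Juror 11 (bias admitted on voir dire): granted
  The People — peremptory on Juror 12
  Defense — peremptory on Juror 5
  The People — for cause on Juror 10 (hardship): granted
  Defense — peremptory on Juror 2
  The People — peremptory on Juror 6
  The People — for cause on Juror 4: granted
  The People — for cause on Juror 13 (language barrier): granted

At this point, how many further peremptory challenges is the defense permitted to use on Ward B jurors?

Defense peremptories so far: #5, #2 — 2 of 3 used, 1 left overall.
Against Ward B: none yet — per-ward cap 2 leaves 2.
Binding limit: min(1, 2) = 1.

1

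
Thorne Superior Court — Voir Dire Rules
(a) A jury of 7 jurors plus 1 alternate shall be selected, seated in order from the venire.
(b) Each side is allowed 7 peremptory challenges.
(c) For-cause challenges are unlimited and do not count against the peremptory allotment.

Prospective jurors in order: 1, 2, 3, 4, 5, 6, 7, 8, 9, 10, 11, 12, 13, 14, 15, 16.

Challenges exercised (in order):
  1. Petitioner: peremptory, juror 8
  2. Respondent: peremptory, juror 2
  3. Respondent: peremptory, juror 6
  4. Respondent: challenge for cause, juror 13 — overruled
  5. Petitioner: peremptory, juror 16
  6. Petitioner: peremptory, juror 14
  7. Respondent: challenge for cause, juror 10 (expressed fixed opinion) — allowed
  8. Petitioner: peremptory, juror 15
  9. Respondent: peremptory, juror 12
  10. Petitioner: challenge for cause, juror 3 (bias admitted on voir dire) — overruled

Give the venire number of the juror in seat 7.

Removed: #2, #6, #8, #10, #12, #14, #15, #16. (#3, #13 stay — for-cause denied.)
Seating in order: seats 1–7 → #1, #3, #4, #5, #7, #9, #11; alternates → #13.
So seat 7 is #11.

11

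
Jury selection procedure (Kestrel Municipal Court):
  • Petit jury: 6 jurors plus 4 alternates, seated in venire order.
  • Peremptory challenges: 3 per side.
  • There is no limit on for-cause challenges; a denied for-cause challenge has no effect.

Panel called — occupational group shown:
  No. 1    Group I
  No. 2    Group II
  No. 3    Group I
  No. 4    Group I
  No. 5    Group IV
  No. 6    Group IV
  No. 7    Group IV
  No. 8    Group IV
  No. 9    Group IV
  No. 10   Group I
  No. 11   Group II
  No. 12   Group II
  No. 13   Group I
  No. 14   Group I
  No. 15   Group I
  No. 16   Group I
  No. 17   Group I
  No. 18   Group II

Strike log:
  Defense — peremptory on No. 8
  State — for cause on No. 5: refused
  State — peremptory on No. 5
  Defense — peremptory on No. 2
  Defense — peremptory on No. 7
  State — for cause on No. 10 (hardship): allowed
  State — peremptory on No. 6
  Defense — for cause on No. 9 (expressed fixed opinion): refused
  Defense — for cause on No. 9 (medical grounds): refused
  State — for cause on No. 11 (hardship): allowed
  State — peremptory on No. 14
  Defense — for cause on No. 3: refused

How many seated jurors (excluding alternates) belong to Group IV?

1

Removed: #2, #5, #6, #7, #8, #10, #11, #14.
Seated jurors 1–6: #1, #3, #4, #9, #12, #13 (alternates #15, #16, #17, #18 not counted).
Of those, in Group IV: #9 → 1.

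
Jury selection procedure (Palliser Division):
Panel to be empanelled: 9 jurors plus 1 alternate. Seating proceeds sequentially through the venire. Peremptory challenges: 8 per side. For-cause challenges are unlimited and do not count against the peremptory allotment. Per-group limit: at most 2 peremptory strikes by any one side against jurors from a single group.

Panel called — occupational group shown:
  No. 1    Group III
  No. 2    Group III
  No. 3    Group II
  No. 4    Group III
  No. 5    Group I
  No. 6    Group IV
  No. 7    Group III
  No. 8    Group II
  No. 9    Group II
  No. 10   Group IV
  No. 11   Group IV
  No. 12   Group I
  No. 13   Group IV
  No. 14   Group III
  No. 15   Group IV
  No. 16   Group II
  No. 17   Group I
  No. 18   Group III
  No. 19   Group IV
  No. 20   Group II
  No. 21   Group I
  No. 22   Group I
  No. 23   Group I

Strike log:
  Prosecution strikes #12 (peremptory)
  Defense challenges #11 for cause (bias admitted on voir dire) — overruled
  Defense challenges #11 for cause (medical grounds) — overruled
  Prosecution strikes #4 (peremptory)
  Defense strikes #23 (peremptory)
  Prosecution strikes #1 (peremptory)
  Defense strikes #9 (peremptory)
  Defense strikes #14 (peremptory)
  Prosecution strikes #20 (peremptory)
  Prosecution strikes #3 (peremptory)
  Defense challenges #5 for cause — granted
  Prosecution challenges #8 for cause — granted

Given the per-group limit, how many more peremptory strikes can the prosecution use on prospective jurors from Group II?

Prosecution peremptories so far: #12, #4, #1, #20, #3 — 5 of 8 used, 3 left overall.
Against Group II: #20, #3 — 2 used; per-group cap 2 leaves 0.
Binding limit: min(3, 0) = 0.

0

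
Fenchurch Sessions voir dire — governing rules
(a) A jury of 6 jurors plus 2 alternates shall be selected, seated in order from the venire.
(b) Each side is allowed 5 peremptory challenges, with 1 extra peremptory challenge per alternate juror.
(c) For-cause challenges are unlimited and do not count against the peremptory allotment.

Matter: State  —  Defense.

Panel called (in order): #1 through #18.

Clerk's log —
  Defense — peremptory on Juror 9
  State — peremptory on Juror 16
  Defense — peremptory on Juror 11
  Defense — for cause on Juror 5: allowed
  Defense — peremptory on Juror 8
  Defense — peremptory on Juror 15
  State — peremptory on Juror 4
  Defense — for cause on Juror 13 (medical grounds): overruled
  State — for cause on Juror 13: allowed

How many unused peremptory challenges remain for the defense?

3

Defense allotment: 5 base + 1 × 2 alternates = 7.
Defense peremptories used: #9, #11, #8, #15 — 4 (for-cause on #5, #13 don't count).
Remaining: 7 − 4 = 3.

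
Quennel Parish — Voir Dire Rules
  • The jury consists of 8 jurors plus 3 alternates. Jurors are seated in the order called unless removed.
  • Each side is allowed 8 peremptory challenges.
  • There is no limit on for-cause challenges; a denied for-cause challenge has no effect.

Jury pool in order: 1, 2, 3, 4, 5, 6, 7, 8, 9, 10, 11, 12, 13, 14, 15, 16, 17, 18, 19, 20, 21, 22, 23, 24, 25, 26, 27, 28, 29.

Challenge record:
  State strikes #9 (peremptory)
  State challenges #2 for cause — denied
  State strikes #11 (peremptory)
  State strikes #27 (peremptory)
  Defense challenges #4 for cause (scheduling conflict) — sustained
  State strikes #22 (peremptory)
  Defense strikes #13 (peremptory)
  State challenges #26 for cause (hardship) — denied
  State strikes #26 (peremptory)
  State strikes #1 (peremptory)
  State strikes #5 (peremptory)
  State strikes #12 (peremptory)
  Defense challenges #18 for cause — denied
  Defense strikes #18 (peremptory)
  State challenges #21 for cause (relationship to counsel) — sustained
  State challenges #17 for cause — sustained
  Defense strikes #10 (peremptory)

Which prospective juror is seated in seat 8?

16

Removed: #1, #4, #5, #9, #10, #11, #12, #13, #17, #18, #21, #22, #26, #27. (#2 stays — for-cause denied.)
Seating in order: seats 1–8 → #2, #3, #6, #7, #8, #14, #15, #16; alternates → #19, #20, #23.
So seat 8 is #16.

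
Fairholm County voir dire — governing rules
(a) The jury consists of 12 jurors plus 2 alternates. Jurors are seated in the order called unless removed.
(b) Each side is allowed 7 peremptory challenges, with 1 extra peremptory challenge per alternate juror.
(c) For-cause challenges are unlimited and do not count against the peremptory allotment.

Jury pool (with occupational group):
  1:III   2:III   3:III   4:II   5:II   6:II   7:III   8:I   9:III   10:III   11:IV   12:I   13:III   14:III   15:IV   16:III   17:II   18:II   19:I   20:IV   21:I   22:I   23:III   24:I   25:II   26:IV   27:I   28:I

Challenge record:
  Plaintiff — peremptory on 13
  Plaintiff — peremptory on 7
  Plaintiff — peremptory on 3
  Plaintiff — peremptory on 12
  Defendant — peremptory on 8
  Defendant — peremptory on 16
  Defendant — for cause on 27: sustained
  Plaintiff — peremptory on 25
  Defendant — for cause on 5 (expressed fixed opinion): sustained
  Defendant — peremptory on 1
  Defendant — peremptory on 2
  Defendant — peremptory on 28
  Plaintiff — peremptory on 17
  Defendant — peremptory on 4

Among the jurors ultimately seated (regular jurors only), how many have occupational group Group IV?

Removed: #1, #2, #3, #4, #5, #7, #8, #12, #13, #16, #17, #25, #27, #28.
Seated jurors 1–12: #6, #9, #10, #11, #14, #15, #18, #19, #20, #21, #22, #23 (alternates #24, #26 not counted).
Of those, in Group IV: #11, #15, #20 → 3.

3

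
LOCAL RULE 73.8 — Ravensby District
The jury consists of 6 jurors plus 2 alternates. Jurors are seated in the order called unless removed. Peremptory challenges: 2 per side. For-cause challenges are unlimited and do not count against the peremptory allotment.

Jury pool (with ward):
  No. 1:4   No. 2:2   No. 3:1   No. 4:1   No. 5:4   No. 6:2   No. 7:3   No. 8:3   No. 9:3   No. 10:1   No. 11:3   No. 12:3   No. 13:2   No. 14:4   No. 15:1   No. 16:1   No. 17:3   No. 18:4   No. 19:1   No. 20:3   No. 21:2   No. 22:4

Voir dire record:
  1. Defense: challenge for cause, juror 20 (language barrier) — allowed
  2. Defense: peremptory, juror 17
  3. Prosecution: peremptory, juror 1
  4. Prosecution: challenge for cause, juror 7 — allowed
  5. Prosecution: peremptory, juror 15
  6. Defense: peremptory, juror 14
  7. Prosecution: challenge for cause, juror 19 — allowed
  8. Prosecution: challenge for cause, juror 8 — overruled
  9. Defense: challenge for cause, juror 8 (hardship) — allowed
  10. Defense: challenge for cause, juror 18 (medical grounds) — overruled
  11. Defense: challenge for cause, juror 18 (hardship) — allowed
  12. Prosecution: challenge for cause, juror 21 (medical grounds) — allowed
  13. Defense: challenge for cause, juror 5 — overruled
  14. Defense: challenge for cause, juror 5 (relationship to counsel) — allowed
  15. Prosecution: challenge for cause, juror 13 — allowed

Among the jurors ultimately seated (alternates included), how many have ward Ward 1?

3

Removed: #1, #5, #7, #8, #13, #14, #15, #17, #18, #19, #20, #21.
Seated (8 incl. alternates): #2, #3, #4, #6, #9, #10, #11, #12.
Of those, in Ward 1: #3, #4, #10 → 3.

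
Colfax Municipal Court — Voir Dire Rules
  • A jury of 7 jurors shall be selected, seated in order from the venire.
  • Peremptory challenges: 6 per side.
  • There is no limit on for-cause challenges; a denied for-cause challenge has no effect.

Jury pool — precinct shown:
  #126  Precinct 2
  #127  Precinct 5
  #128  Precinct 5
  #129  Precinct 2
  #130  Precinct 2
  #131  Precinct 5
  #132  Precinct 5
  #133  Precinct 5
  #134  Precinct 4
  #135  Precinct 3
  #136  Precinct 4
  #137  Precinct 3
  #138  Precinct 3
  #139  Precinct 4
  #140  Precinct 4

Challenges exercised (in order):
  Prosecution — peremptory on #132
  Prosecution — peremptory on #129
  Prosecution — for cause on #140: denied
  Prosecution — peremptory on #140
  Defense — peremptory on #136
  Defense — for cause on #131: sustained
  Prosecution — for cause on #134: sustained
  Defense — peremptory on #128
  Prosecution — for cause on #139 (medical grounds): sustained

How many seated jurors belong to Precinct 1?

0

Removed: #128, #129, #131, #132, #134, #136, #139, #140.
Seated jurors 1–7: #126, #127, #130, #133, #135, #137, #138.
None of those are in Precinct 1 → 0.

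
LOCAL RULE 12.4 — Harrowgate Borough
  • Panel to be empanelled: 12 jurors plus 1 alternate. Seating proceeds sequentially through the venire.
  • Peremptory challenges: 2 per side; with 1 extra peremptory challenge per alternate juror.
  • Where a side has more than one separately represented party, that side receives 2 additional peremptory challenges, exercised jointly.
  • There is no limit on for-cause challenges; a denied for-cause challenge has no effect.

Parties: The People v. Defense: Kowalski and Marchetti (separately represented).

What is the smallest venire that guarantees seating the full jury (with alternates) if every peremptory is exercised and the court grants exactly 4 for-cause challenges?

Seats to fill: 12 + 1 alternates = 13.
Peremptories — The People: 2 + 1×1 = 3; Defense: 2 + 1×1 + 2 = 5; total 8.
For-cause removals: 4.
Minimum venire: 13 + 8 + 4 = 25.

25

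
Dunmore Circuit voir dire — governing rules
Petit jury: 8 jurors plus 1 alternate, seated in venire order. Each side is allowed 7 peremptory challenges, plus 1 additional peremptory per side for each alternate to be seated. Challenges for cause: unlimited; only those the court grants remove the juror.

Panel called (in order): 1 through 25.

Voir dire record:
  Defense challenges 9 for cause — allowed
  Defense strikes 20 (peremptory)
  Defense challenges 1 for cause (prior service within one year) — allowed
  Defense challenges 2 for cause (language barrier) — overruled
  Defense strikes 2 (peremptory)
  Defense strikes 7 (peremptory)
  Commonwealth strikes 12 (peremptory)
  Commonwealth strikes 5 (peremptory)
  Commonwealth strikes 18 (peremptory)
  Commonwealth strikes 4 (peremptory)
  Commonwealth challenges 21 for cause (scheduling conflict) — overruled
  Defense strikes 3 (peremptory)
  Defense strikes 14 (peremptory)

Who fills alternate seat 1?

19

Removed: #1, #2, #3, #4, #5, #7, #9, #12, #14, #18, #20. (#21 stays — for-cause denied.)
Seating in order: seats 1–8 → #6, #8, #10, #11, #13, #15, #16, #17; alternates → #19.
So alternate 1 is #19.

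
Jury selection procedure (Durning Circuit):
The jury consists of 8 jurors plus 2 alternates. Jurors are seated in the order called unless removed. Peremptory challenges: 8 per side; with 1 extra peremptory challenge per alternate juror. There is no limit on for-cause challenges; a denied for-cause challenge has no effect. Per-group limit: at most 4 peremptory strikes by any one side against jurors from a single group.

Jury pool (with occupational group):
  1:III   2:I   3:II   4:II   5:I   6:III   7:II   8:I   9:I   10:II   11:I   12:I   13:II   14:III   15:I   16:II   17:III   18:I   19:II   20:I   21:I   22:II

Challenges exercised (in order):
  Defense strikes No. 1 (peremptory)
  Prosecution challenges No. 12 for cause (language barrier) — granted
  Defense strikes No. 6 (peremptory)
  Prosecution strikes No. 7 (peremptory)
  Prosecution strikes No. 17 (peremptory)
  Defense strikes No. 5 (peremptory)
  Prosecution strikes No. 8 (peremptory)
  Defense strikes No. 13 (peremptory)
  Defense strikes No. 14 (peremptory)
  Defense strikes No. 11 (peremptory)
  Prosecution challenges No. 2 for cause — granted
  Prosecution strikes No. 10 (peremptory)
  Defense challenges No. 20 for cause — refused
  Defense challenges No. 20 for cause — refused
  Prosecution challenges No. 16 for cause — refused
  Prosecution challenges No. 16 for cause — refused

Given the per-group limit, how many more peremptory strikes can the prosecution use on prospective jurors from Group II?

Prosecution peremptories so far: #7, #17, #8, #10 — 4 of 10 used, 6 left overall.
Against Group II: #7, #10 — 2 used; per-group cap 4 leaves 2.
Binding limit: min(6, 2) = 2.

2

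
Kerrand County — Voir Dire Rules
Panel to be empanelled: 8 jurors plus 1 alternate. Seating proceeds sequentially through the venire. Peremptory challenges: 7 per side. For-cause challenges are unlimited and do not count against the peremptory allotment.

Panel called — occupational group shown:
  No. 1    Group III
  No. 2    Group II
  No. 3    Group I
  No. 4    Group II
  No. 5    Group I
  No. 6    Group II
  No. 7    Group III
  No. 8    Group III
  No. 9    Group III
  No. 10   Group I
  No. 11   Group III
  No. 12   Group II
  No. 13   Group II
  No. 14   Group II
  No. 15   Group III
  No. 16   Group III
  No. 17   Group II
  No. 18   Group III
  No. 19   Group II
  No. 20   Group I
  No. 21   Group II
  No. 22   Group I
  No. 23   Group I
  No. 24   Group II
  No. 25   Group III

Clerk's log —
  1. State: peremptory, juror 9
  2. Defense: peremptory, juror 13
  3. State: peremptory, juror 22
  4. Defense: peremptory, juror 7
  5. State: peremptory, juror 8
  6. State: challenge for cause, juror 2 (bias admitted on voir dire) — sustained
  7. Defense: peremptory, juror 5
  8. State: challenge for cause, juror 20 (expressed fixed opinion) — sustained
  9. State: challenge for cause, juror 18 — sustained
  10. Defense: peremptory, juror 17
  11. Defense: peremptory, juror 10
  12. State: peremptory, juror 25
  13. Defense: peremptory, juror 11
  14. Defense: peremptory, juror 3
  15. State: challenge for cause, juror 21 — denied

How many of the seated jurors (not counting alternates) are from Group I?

0

Removed: #2, #3, #5, #7, #8, #9, #10, #11, #13, #17, #18, #20, #22, #25.
Seated jurors 1–8: #1, #4, #6, #12, #14, #15, #16, #19 (alternates #21 not counted).
None of those are in Group I → 0.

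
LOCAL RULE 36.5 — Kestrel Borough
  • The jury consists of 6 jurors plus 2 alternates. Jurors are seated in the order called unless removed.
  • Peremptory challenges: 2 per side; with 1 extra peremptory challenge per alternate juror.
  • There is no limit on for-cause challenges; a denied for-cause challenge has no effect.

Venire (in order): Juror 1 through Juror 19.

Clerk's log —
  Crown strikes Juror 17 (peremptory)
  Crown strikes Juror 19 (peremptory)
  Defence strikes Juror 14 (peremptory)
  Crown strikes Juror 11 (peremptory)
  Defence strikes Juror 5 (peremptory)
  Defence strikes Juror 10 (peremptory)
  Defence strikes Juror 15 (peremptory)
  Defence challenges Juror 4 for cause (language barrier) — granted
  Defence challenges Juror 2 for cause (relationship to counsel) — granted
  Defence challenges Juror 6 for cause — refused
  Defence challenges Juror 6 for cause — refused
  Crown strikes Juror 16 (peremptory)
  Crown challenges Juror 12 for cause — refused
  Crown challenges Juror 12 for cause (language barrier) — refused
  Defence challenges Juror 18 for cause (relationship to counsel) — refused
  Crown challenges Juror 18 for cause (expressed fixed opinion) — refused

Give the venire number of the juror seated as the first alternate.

Removed: #2, #4, #5, #10, #11, #14, #15, #16, #17, #19. (#6, #12, #18 stay — for-cause denied.)
Seating in order: seats 1–6 → #1, #3, #6, #7, #8, #9; alternates → #12, #13.
So alternate 1 is #12.

12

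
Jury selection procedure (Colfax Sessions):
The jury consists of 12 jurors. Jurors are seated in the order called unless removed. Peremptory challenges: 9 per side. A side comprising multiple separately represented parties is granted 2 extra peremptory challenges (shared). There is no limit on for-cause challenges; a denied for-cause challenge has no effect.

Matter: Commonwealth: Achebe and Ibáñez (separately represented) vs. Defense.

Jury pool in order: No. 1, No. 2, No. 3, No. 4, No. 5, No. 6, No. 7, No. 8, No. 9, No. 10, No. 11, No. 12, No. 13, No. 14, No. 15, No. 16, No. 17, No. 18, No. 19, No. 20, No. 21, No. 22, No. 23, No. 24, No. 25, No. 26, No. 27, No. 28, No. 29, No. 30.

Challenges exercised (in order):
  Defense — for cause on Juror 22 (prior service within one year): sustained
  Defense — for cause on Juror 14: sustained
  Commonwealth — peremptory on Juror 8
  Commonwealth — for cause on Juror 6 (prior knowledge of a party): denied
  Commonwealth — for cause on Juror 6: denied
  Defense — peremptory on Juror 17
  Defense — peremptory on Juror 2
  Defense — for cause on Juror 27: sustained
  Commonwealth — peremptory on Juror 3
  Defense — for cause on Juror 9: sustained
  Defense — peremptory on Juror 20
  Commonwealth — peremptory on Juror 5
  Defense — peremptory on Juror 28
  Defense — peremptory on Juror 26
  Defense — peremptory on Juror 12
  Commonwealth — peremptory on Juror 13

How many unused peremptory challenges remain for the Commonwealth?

7

Commonwealth allotment: 9 base + 2 multi-party = 11.
Commonwealth peremptories used: #8, #3, #5, #13 — 4 (for-cause on #6, #6 don't count).
Remaining: 11 − 4 = 7.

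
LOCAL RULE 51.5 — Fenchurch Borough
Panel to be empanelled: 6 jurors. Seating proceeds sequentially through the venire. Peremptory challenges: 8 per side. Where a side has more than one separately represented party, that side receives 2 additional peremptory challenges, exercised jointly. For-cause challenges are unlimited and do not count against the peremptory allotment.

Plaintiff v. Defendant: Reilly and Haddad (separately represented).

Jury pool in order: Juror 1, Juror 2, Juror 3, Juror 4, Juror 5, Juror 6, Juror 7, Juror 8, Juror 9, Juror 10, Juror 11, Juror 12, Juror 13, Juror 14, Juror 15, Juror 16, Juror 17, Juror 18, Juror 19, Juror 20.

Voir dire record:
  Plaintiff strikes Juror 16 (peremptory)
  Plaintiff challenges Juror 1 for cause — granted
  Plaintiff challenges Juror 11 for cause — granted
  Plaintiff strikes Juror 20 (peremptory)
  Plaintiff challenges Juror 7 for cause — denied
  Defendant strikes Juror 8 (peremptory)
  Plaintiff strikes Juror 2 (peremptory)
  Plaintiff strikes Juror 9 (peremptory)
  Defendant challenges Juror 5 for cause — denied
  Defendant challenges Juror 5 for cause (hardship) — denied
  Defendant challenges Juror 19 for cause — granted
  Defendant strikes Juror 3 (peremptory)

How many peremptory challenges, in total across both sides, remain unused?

Plaintiff allotment: 8. Defendant allotment: 8 base + 2 multi-party = 10.
Plaintiff peremptories used: #16, #20, #2, #9 — 4 (for-cause on #1, #11, #7 don't count).
Defendant peremptories used: #8, #3 — 2 (for-cause on #5, #5, #19 don't count).
Remaining: (8 − 4) + (10 − 2) = 12.

12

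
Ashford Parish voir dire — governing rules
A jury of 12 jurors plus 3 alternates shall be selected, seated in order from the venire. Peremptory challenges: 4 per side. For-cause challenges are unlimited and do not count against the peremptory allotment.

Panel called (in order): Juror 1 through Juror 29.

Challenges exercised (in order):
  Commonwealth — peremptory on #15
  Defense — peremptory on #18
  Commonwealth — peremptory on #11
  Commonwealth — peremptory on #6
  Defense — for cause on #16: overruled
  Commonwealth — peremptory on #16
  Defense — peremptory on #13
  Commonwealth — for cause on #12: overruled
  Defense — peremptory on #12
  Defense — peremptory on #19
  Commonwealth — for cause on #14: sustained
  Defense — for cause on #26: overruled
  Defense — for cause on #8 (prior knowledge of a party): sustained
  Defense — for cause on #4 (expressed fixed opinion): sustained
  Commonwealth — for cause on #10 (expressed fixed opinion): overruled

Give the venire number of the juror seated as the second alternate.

25

Removed: #4, #6, #8, #11, #12, #13, #14, #15, #16, #18, #19. (#10, #26 stay — for-cause denied.)
Filling seats in venire order through position 14: #1, #2, #3, #5, #7, #9, #10, #17, #20, #21, #22, #23, #24, #25.
So alternate 2 is #25.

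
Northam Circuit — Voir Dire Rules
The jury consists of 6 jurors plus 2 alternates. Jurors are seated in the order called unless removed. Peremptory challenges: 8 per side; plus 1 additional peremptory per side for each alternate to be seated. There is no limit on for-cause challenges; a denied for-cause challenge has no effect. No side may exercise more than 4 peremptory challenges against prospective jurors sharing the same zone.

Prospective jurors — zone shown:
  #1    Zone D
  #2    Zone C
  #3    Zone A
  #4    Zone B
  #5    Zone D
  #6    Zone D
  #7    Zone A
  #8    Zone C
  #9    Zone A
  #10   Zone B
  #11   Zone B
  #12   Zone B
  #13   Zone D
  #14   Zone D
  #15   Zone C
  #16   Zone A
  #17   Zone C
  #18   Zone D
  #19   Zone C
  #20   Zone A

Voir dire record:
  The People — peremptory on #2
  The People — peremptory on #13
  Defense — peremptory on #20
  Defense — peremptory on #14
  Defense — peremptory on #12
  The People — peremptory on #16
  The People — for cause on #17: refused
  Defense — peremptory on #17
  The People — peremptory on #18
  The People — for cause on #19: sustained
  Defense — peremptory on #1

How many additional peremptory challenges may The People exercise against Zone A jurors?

3

The People peremptories so far: #2, #13, #16, #18 — 4 of 10 used, 6 left overall.
Against Zone A: #16 — 1 used; per-zone cap 4 leaves 3.
Binding limit: min(6, 3) = 3.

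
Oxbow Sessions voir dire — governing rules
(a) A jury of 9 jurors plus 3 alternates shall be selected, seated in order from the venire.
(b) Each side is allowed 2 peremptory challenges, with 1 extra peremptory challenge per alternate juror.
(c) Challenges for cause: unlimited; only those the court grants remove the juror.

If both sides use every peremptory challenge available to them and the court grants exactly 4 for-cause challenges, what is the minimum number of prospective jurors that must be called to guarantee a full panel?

26

Seats to fill: 9 + 3 alternates = 12.
Peremptories: 2 + 1×3 = 5 per side × 2 sides = 10.
For-cause removals: 4.
Minimum venire: 12 + 10 + 4 = 26.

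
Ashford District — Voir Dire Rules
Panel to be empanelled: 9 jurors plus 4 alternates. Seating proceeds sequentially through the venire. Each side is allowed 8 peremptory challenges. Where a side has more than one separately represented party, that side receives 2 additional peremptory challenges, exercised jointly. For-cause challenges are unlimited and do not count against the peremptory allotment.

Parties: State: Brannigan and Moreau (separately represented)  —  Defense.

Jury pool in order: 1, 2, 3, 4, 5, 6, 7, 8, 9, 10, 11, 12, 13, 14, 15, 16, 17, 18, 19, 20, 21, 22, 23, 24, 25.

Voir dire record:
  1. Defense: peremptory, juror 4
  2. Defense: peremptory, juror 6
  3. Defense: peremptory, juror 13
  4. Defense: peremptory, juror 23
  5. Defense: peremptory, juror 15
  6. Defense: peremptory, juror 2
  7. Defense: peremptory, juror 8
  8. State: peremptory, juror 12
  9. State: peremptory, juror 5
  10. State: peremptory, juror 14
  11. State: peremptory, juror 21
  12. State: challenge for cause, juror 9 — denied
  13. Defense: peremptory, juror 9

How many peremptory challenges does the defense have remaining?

0

Defense allotment: 8.
Defense peremptories used: #4, #6, #13, #23, #15, #2, #8, #9 — 8.
Remaining: 8 − 8 = 0.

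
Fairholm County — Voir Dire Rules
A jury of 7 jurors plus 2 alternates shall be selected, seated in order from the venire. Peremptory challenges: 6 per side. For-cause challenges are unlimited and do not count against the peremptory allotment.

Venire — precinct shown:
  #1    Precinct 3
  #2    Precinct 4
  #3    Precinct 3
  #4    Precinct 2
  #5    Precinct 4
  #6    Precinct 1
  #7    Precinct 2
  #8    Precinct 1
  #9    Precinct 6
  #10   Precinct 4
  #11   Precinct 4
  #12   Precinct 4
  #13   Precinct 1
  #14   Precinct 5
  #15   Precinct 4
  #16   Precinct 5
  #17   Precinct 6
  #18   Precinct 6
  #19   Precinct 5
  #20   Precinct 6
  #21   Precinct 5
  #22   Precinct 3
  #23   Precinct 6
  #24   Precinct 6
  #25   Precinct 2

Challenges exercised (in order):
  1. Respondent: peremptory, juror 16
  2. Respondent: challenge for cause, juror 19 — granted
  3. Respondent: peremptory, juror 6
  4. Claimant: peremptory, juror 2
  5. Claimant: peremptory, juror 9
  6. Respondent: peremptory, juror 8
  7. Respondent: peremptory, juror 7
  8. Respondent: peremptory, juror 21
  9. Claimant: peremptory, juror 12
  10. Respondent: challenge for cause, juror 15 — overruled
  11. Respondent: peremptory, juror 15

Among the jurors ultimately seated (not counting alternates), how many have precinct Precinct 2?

1

Removed: #2, #6, #7, #8, #9, #12, #15, #16, #19, #21.
Seated jurors 1–7: #1, #3, #4, #5, #10, #11, #13 (alternates #14, #17 not counted).
Of those, in Precinct 2: #4 → 1.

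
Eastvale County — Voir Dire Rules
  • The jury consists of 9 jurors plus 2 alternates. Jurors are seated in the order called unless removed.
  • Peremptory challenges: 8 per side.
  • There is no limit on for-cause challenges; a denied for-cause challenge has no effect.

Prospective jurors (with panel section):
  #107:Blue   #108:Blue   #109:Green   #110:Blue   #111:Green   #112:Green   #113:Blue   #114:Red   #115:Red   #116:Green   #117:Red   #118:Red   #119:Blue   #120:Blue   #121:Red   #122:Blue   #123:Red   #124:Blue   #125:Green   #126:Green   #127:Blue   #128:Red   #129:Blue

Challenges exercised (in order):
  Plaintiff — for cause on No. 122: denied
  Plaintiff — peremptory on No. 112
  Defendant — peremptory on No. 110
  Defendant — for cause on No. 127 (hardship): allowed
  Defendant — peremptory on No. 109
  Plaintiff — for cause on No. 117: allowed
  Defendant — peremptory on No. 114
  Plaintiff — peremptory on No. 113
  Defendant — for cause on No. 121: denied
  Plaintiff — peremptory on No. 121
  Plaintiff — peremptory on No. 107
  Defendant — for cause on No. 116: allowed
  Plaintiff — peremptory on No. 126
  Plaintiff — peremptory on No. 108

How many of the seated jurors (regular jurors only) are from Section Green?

Removed: #107, #108, #109, #110, #112, #113, #114, #116, #117, #121, #126, #127.
Seated jurors 1–9: #111, #115, #118, #119, #120, #122, #123, #124, #125 (alternates #128, #129 not counted).
Of those, in Section Green: #111, #125 → 2.

2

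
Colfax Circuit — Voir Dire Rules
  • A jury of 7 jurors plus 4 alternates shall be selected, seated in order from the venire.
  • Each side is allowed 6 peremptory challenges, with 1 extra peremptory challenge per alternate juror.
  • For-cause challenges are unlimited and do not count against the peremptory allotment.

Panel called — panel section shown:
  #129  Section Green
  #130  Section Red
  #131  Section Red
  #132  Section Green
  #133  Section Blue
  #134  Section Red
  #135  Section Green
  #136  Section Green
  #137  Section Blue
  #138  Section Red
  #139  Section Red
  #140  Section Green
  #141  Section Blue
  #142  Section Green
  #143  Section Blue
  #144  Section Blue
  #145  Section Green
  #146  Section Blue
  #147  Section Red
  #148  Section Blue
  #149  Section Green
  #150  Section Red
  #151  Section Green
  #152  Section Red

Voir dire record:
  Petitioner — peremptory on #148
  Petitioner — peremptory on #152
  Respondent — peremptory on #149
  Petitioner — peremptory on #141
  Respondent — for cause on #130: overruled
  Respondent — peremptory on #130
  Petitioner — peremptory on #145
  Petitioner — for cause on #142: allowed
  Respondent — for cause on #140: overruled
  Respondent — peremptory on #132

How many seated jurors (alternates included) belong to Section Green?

Removed: #130, #132, #141, #142, #145, #148, #149, #152.
Seated (11 incl. alternates): #129, #131, #133, #134, #135, #136, #137, #138, #139, #140, #143.
Of those, in Section Green: #129, #135, #136, #140 → 4.

4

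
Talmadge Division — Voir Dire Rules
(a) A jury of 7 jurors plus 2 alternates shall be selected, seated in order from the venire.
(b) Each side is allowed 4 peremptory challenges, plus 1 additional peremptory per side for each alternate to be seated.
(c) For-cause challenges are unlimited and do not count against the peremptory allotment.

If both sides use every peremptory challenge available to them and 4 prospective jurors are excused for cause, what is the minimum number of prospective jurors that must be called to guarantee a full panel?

25

Seats to fill: 7 + 2 alternates = 9.
Peremptories: 4 + 1×2 = 6 per side × 2 sides = 12.
For-cause removals: 4.
Minimum venire: 9 + 12 + 4 = 25.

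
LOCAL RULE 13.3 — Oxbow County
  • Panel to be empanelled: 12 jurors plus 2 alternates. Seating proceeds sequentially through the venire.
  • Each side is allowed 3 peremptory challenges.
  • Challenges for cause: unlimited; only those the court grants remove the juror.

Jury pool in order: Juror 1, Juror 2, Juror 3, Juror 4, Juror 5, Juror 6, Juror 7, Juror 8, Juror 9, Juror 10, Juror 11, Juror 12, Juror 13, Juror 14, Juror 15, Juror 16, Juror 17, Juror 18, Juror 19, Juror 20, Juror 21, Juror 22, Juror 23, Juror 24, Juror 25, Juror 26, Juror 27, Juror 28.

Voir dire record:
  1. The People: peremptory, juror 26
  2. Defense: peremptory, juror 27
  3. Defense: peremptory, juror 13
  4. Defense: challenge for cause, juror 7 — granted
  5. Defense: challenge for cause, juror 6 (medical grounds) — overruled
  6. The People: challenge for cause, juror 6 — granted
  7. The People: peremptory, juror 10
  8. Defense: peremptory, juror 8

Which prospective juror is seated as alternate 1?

Removed: #6, #7, #8, #10, #13, #26, #27.
Seating in order: seats 1–12 → #1, #2, #3, #4, #5, #9, #11, #12, #14, #15, #16, #17; alternates → #18, #19.
So alternate 1 is #18.

18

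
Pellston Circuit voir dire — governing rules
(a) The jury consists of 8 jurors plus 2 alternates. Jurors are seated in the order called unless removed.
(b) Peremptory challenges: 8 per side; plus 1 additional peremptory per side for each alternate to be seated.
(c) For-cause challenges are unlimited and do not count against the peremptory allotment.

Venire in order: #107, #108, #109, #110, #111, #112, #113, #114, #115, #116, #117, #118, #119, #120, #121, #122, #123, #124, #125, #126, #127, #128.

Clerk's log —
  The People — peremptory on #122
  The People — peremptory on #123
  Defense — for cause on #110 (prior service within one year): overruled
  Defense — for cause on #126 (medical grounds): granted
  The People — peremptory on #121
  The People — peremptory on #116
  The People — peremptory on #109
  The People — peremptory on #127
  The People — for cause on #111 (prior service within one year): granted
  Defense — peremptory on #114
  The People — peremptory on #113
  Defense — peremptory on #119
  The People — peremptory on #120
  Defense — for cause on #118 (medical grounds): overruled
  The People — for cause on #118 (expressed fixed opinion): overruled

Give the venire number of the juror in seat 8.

124

Removed: #109, #111, #113, #114, #116, #119, #120, #121, #122, #123, #126, #127. (#110, #118 stay — for-cause denied.)
Seating in order: seats 1–8 → #107, #108, #110, #112, #115, #117, #118, #124; alternates → #125, #128.
So seat 8 is #124.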